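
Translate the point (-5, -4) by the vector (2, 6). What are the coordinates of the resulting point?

Translation by (2, 6) (homogeneous matrix [[1, 0, 2], [0, 1, 6], [0, 0, 1]]):
x' = -5 + 2 = -3
y' = -4 + 6 = 2
Result: (-3, 2)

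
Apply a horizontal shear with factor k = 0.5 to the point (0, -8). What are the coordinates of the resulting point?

Shear matrix for horizontal shear with factor k = 0.5:
[[1, 0.50], [0, 1]]
Result: (0, -8) → (-4, -8)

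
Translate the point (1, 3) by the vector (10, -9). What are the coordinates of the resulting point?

Translation by (10, -9) (homogeneous matrix [[1, 0, 10], [0, 1, -9], [0, 0, 1]]):
x' = 1 + 10 = 11
y' = 3 + -9 = -6
Result: (11, -6)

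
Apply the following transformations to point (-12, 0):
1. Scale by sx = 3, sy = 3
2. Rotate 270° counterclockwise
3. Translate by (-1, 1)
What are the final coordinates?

Step 1: Scale → (-36, 0)
Step 2: Rotate 270° → (0, 36)
Step 3: Translate → (-1, 37)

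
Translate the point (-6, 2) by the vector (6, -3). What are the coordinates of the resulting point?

Translation by (6, -3) (homogeneous matrix [[1, 0, 6], [0, 1, -3], [0, 0, 1]]):
x' = -6 + 6 = 0
y' = 2 + -3 = -1
Result: (0, -1)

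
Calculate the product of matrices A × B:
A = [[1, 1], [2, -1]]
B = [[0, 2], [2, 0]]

Matrix multiplication:
C[0][0] = 1×0 + 1×2 = 2
C[0][1] = 1×2 + 1×0 = 2
C[1][0] = 2×0 + -1×2 = -2
C[1][1] = 2×2 + -1×0 = 4
Result: [[2, 2], [-2, 4]]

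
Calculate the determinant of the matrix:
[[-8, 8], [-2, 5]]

For a 2×2 matrix [[a, b], [c, d]], det = ad - bc
det = (-8)(5) - (8)(-2) = -40 - -16 = -24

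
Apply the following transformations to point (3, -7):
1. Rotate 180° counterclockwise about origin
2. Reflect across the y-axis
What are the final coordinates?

Step 1: Rotate 180° → (-3, 7)
Step 2: Reflect across y-axis → (3, 7)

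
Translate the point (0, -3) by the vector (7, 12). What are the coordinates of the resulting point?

Translation by (7, 12) (homogeneous matrix [[1, 0, 7], [0, 1, 12], [0, 0, 1]]):
x' = 0 + 7 = 7
y' = -3 + 12 = 9
Result: (7, 9)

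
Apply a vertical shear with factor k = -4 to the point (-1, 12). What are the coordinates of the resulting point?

Shear matrix for vertical shear with factor k = -4:
[[1, 0], [-4, 1]]
Result: (-1, 12) → (-1, 16)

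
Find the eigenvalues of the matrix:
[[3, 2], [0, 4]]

Characteristic equation: det(A - λI) = 0
λ² - (trace)λ + (det) = 0
trace = 3 + 4 = 7, det = (3)(4) - (2)(0) = 12
λ² - (7)λ + (12) = 0
λ = (7 ± √((7)² - 4·(12))) / 2 = (7 ± √1) / 2
Solving: λ = 3, 4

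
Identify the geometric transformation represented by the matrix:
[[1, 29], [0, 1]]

This matrix represents: horizontal shear with factor 29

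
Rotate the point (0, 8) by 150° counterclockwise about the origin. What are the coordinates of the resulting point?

Rotation matrix for 150°: [[cos 150°, -sin 150°], [sin 150°, cos 150°]] ≈ [[-0.866025, -0.500000], [0.500000, -0.866025]]
[[-0.866025, -0.500000], [0.500000, -0.866025]] × [0, 8]ᵀ ≈ [-4, -6.9282]ᵀ
Result: (-4, -6.9282)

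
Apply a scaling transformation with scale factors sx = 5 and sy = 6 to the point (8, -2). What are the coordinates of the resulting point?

Scaling matrix:
[[5, 0], [0, 6]]
Result: (8 × 5, -2 × 6) = (40, -12)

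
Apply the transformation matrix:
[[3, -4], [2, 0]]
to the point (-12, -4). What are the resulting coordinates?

Matrix multiplication:
[[3, -4], [2, 0]] × [-12, -4]ᵀ
= [(3)(-12) + (-4)(-4), (2)(-12) + (0)(-4)]ᵀ
= [-20, -24]ᵀ
Result: (-20, -24)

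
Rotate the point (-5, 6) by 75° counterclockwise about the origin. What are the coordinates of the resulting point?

Rotation matrix for 75°: [[cos 75°, -sin 75°], [sin 75°, cos 75°]] ≈ [[0.258819, -0.965926], [0.965926, 0.258819]]
[[0.258819, -0.965926], [0.965926, 0.258819]] × [-5, 6]ᵀ ≈ [-7.0897, -3.2767]ᵀ
Result: (-7.0897, -3.2767)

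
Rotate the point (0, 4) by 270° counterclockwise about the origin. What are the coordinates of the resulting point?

Rotation matrix for 270°: [[cos 270°, -sin 270°], [sin 270°, cos 270°]] = [[0, 1], [-1, 0]]
[[0, 1], [-1, 0]] × [0, 4]ᵀ = [4, 0]ᵀ
Result: (4, 0)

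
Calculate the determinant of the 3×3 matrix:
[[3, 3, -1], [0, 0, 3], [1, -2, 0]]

Expansion along first row:
det = 3·det([[0,3],[-2,0]]) - 3·det([[0,3],[1,0]]) + -1·det([[0,0],[1,-2]])
    = 3·(0·0 - 3·-2) - 3·(0·0 - 3·1) + -1·(0·-2 - 0·1)
    = 3·6 - 3·-3 + -1·0
    = 18 + 9 + 0 = 27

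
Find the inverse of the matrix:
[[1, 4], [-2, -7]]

For [[a,b],[c,d]], inverse = (1/det)·[[d,-b],[-c,a]]
det = (1)(-7) - (4)(-2) = -7 - -8 = 1
Inverse = [[-7, -4], [2, 1]]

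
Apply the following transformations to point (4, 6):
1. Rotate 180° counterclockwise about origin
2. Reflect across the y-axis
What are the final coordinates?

Step 1: Rotate 180° → (-4, -6)
Step 2: Reflect across y-axis → (4, -6)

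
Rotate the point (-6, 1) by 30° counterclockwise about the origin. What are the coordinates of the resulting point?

Rotation matrix for 30°: [[cos 30°, -sin 30°], [sin 30°, cos 30°]] ≈ [[0.866025, -0.500000], [0.500000, 0.866025]]
[[0.866025, -0.500000], [0.500000, 0.866025]] × [-6, 1]ᵀ ≈ [-5.6962, -2.1340]ᵀ
Result: (-5.6962, -2.1340)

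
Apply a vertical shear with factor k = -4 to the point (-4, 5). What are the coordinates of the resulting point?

Shear matrix for vertical shear with factor k = -4:
[[1, 0], [-4, 1]]
Result: (-4, 5) → (-4, 21)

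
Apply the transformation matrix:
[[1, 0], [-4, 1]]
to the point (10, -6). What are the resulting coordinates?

Matrix multiplication:
[[1, 0], [-4, 1]] × [10, -6]ᵀ
= [(1)(10) + (0)(-6), (-4)(10) + (1)(-6)]ᵀ
= [10, -46]ᵀ
Result: (10, -46)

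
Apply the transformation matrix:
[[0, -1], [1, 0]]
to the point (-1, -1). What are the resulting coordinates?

Matrix multiplication:
[[0, -1], [1, 0]] × [-1, -1]ᵀ
= [(0)(-1) + (-1)(-1), (1)(-1) + (0)(-1)]ᵀ
= [1, -1]ᵀ
Result: (1, -1)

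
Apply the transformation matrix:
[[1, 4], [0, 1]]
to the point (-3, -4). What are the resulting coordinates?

Matrix multiplication:
[[1, 4], [0, 1]] × [-3, -4]ᵀ
= [(1)(-3) + (4)(-4), (0)(-3) + (1)(-4)]ᵀ
= [-19, -4]ᵀ
Result: (-19, -4)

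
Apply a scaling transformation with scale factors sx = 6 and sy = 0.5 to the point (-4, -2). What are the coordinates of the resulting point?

Scaling matrix:
[[6, 0], [0, 0.50]]
Result: (-4 × 6, -2 × 0.5) = (-24, -1)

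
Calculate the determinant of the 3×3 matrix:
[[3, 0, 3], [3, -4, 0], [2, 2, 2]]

Expansion along first row:
det = 3·det([[-4,0],[2,2]]) - 0·det([[3,0],[2,2]]) + 3·det([[3,-4],[2,2]])
    = 3·(-4·2 - 0·2) - 0·(3·2 - 0·2) + 3·(3·2 - -4·2)
    = 3·-8 - 0·6 + 3·14
    = -24 + 0 + 42 = 18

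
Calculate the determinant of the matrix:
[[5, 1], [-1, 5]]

For a 2×2 matrix [[a, b], [c, d]], det = ad - bc
det = (5)(5) - (1)(-1) = 25 - -1 = 26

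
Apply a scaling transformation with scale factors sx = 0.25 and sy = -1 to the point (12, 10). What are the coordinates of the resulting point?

Scaling matrix:
[[0.25, 0], [0, -1]]
Result: (12 × 0.25, 10 × -1) = (3, -10)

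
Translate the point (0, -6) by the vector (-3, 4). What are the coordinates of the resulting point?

Translation by (-3, 4) (homogeneous matrix [[1, 0, -3], [0, 1, 4], [0, 0, 1]]):
x' = 0 + -3 = -3
y' = -6 + 4 = -2
Result: (-3, -2)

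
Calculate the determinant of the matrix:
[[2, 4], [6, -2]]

For a 2×2 matrix [[a, b], [c, d]], det = ad - bc
det = (2)(-2) - (4)(6) = -4 - 24 = -28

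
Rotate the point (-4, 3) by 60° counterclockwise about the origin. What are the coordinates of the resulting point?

Rotation matrix for 60°: [[cos 60°, -sin 60°], [sin 60°, cos 60°]] ≈ [[0.500000, -0.866025], [0.866025, 0.500000]]
[[0.500000, -0.866025], [0.866025, 0.500000]] × [-4, 3]ᵀ ≈ [-4.5981, -1.9641]ᵀ
Result: (-4.5981, -1.9641)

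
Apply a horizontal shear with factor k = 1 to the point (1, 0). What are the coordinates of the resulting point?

Shear matrix for horizontal shear with factor k = 1:
[[1, 1], [0, 1]]
Result: (1, 0) → (1, 0)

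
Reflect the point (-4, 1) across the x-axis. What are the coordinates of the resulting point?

Reflection across x-axis: (-4, 1) → (-4, -1)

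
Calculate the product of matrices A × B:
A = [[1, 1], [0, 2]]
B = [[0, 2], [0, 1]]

Matrix multiplication:
C[0][0] = 1×0 + 1×0 = 0
C[0][1] = 1×2 + 1×1 = 3
C[1][0] = 0×0 + 2×0 = 0
C[1][1] = 0×2 + 2×1 = 2
Result: [[0, 3], [0, 2]]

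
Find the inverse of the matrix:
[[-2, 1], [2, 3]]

For [[a,b],[c,d]], inverse = (1/det)·[[d,-b],[-c,a]]
det = (-2)(3) - (1)(2) = -6 - 2 = -8
Inverse = (1/-8)·[[3, -1], [-2, -2]]
= [[-3/8, 1/8], [1/4, 1/4]]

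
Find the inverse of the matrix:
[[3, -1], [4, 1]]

For [[a,b],[c,d]], inverse = (1/det)·[[d,-b],[-c,a]]
det = (3)(1) - (-1)(4) = 3 - -4 = 7
Inverse = (1/7)·[[1, 1], [-4, 3]]
= [[1/7, 1/7], [-4/7, 3/7]]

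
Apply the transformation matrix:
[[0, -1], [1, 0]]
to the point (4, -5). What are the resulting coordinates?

Matrix multiplication:
[[0, -1], [1, 0]] × [4, -5]ᵀ
= [(0)(4) + (-1)(-5), (1)(4) + (0)(-5)]ᵀ
= [5, 4]ᵀ
Result: (5, 4)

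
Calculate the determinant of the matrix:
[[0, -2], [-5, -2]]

For a 2×2 matrix [[a, b], [c, d]], det = ad - bc
det = (0)(-2) - (-2)(-5) = 0 - 10 = -10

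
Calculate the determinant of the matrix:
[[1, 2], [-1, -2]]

For a 2×2 matrix [[a, b], [c, d]], det = ad - bc
det = (1)(-2) - (2)(-1) = -2 - -2 = 0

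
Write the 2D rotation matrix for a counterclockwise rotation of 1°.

Rotation matrix formula: [[cos θ, -sin θ], [sin θ, cos θ]]
For θ = 1°:
cos(1°) = 0.9998
sin(1°) = 0.0175
Result: [[0.9998, -0.0175], [0.0175, 0.9998]]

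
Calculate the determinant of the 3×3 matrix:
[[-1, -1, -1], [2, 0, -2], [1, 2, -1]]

Expansion along first row:
det = -1·det([[0,-2],[2,-1]]) - -1·det([[2,-2],[1,-1]]) + -1·det([[2,0],[1,2]])
    = -1·(0·-1 - -2·2) - -1·(2·-1 - -2·1) + -1·(2·2 - 0·1)
    = -1·4 - -1·0 + -1·4
    = -4 + 0 + -4 = -8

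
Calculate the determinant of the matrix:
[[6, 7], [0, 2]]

For a 2×2 matrix [[a, b], [c, d]], det = ad - bc
det = (6)(2) - (7)(0) = 12 - 0 = 12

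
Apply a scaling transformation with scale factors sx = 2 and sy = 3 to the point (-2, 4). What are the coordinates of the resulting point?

Scaling matrix:
[[2, 0], [0, 3]]
Result: (-2 × 2, 4 × 3) = (-4, 12)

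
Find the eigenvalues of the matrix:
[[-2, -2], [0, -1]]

Characteristic equation: det(A - λI) = 0
λ² - (trace)λ + (det) = 0
trace = -2 + -1 = -3, det = (-2)(-1) - (-2)(0) = 2
λ² - (-3)λ + (2) = 0
λ = (-3 ± √((-3)² - 4·(2))) / 2 = (-3 ± √1) / 2
Solving: λ = -2, -1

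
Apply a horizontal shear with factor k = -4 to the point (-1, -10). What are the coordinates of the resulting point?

Shear matrix for horizontal shear with factor k = -4:
[[1, -4], [0, 1]]
Result: (-1, -10) → (39, -10)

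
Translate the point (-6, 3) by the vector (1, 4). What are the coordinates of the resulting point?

Translation by (1, 4) (homogeneous matrix [[1, 0, 1], [0, 1, 4], [0, 0, 1]]):
x' = -6 + 1 = -5
y' = 3 + 4 = 7
Result: (-5, 7)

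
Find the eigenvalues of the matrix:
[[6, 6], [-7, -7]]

Characteristic equation: det(A - λI) = 0
λ² - (trace)λ + (det) = 0
trace = 6 + -7 = -1, det = (6)(-7) - (6)(-7) = 0
λ² - (-1)λ + (0) = 0
λ = (-1 ± √((-1)² - 4·(0))) / 2 = (-1 ± √1) / 2
Solving: λ = -1, 0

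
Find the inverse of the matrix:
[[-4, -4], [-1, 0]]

For [[a,b],[c,d]], inverse = (1/det)·[[d,-b],[-c,a]]
det = (-4)(0) - (-4)(-1) = 0 - 4 = -4
Inverse = (1/-4)·[[0, 4], [1, -4]]
= [[0, -1], [-1/4, 1]]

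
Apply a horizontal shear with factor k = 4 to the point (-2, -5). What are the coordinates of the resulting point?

Shear matrix for horizontal shear with factor k = 4:
[[1, 4], [0, 1]]
Result: (-2, -5) → (-22, -5)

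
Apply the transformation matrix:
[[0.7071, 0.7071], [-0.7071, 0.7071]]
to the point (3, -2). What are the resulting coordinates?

Matrix multiplication:
[[0.7071, 0.7071], [-0.7071, 0.7071]] × [3, -2]ᵀ
= [(0.7071)(3) + (0.7071)(-2), (-0.7071)(3) + (0.7071)(-2)]ᵀ
= [0.7071, -3.5355]ᵀ
Result: (0.7071, -3.5355)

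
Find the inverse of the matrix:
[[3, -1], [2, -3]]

For [[a,b],[c,d]], inverse = (1/det)·[[d,-b],[-c,a]]
det = (3)(-3) - (-1)(2) = -9 - -2 = -7
Inverse = (1/-7)·[[-3, 1], [-2, 3]]
= [[3/7, -1/7], [2/7, -3/7]]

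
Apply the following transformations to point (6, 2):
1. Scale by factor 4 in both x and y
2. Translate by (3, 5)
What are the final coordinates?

Step 1: Scale (6, 2) by 4 → (24, 8)
Step 2: Translate by (3, 5) → (27, 13)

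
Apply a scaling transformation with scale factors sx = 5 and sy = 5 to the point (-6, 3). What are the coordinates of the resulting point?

Scaling matrix:
[[5, 0], [0, 5]]
Result: (-6 × 5, 3 × 5) = (-30, 15)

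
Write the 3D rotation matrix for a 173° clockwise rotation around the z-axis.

Rotation matrix for clockwise 173° around z-axis:
A clockwise rotation by 173° is a counterclockwise rotation by -173°.
cos(-173°) = -0.9925, sin(-173°) = -0.1219
Result: [[-0.9925, 0.1219, 0], [-0.1219, -0.9925, 0], [0, 0, 1]]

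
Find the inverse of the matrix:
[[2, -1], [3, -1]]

For [[a,b],[c,d]], inverse = (1/det)·[[d,-b],[-c,a]]
det = (2)(-1) - (-1)(3) = -2 - -3 = 1
Inverse = [[-1, 1], [-3, 2]]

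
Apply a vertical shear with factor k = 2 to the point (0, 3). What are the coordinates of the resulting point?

Shear matrix for vertical shear with factor k = 2:
[[1, 0], [2, 1]]
Result: (0, 3) → (0, 3)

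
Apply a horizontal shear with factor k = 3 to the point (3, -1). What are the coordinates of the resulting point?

Shear matrix for horizontal shear with factor k = 3:
[[1, 3], [0, 1]]
Result: (3, -1) → (0, -1)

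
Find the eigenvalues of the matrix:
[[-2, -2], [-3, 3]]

Characteristic equation: det(A - λI) = 0
λ² - (trace)λ + (det) = 0
trace = -2 + 3 = 1, det = (-2)(3) - (-2)(-3) = -12
λ² - (1)λ + (-12) = 0
λ = (1 ± √((1)² - 4·(-12))) / 2 = (1 ± √49) / 2
Solving: λ = -3, 4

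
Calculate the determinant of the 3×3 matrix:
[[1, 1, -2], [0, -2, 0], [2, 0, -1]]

Expansion along first row:
det = 1·det([[-2,0],[0,-1]]) - 1·det([[0,0],[2,-1]]) + -2·det([[0,-2],[2,0]])
    = 1·(-2·-1 - 0·0) - 1·(0·-1 - 0·2) + -2·(0·0 - -2·2)
    = 1·2 - 1·0 + -2·4
    = 2 + 0 + -8 = -6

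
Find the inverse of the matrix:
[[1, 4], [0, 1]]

For [[a,b],[c,d]], inverse = (1/det)·[[d,-b],[-c,a]]
det = (1)(1) - (4)(0) = 1 - 0 = 1
Inverse = [[1, -4], [0, 1]]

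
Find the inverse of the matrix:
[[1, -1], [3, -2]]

For [[a,b],[c,d]], inverse = (1/det)·[[d,-b],[-c,a]]
det = (1)(-2) - (-1)(3) = -2 - -3 = 1
Inverse = [[-2, 1], [-3, 1]]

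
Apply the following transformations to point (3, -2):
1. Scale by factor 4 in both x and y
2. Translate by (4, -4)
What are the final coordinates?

Step 1: Scale (3, -2) by 4 → (12, -8)
Step 2: Translate by (4, -4) → (16, -12)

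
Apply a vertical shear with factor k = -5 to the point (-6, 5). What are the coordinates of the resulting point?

Shear matrix for vertical shear with factor k = -5:
[[1, 0], [-5, 1]]
Result: (-6, 5) → (-6, 35)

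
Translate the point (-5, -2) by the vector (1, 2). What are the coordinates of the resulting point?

Translation by (1, 2) (homogeneous matrix [[1, 0, 1], [0, 1, 2], [0, 0, 1]]):
x' = -5 + 1 = -4
y' = -2 + 2 = 0
Result: (-4, 0)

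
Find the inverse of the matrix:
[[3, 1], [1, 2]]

For [[a,b],[c,d]], inverse = (1/det)·[[d,-b],[-c,a]]
det = (3)(2) - (1)(1) = 6 - 1 = 5
Inverse = (1/5)·[[2, -1], [-1, 3]]
= [[2/5, -1/5], [-1/5, 3/5]]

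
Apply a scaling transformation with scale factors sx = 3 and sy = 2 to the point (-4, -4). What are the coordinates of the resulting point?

Scaling matrix:
[[3, 0], [0, 2]]
Result: (-4 × 3, -4 × 2) = (-12, -8)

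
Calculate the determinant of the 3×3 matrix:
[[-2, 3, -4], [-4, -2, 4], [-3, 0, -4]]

Expansion along first row:
det = -2·det([[-2,4],[0,-4]]) - 3·det([[-4,4],[-3,-4]]) + -4·det([[-4,-2],[-3,0]])
    = -2·(-2·-4 - 4·0) - 3·(-4·-4 - 4·-3) + -4·(-4·0 - -2·-3)
    = -2·8 - 3·28 + -4·-6
    = -16 + -84 + 24 = -76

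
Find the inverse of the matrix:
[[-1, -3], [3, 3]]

For [[a,b],[c,d]], inverse = (1/det)·[[d,-b],[-c,a]]
det = (-1)(3) - (-3)(3) = -3 - -9 = 6
Inverse = (1/6)·[[3, 3], [-3, -1]]
= [[1/2, 1/2], [-1/2, -1/6]]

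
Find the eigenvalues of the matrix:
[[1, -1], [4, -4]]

Characteristic equation: det(A - λI) = 0
λ² - (trace)λ + (det) = 0
trace = 1 + -4 = -3, det = (1)(-4) - (-1)(4) = 0
λ² - (-3)λ + (0) = 0
λ = (-3 ± √((-3)² - 4·(0))) / 2 = (-3 ± √9) / 2
Solving: λ = -3, 0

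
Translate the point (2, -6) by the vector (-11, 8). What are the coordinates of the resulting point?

Translation by (-11, 8) (homogeneous matrix [[1, 0, -11], [0, 1, 8], [0, 0, 1]]):
x' = 2 + -11 = -9
y' = -6 + 8 = 2
Result: (-9, 2)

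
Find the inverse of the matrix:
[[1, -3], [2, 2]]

For [[a,b],[c,d]], inverse = (1/det)·[[d,-b],[-c,a]]
det = (1)(2) - (-3)(2) = 2 - -6 = 8
Inverse = (1/8)·[[2, 3], [-2, 1]]
= [[1/4, 3/8], [-1/4, 1/8]]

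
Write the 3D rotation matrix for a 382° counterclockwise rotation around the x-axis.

Rotation matrix for counterclockwise 382° around x-axis:
cos(382°) = 0.9272, sin(382°) = 0.3746
Result: [[1, 0, 0], [0, 0.9272, -0.3746], [0, 0.3746, 0.9272]]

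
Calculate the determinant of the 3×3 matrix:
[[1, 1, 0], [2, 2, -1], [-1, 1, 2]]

Expansion along first row:
det = 1·det([[2,-1],[1,2]]) - 1·det([[2,-1],[-1,2]]) + 0·det([[2,2],[-1,1]])
    = 1·(2·2 - -1·1) - 1·(2·2 - -1·-1) + 0·(2·1 - 2·-1)
    = 1·5 - 1·3 + 0·4
    = 5 + -3 + 0 = 2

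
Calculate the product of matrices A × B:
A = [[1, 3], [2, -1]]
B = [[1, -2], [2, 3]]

Matrix multiplication:
C[0][0] = 1×1 + 3×2 = 7
C[0][1] = 1×-2 + 3×3 = 7
C[1][0] = 2×1 + -1×2 = 0
C[1][1] = 2×-2 + -1×3 = -7
Result: [[7, 7], [0, -7]]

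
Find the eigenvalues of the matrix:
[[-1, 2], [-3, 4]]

Characteristic equation: det(A - λI) = 0
λ² - (trace)λ + (det) = 0
trace = -1 + 4 = 3, det = (-1)(4) - (2)(-3) = 2
λ² - (3)λ + (2) = 0
λ = (3 ± √((3)² - 4·(2))) / 2 = (3 ± √1) / 2
Solving: λ = 1, 2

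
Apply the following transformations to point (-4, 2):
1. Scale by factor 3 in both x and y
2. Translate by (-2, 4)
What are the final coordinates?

Step 1: Scale (-4, 2) by 3 → (-12, 6)
Step 2: Translate by (-2, 4) → (-14, 10)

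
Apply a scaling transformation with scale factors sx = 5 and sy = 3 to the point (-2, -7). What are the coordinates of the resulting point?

Scaling matrix:
[[5, 0], [0, 3]]
Result: (-2 × 5, -7 × 3) = (-10, -21)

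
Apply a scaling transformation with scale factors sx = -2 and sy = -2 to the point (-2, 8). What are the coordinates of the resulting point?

Scaling matrix:
[[-2, 0], [0, -2]]
Result: (-2 × -2, 8 × -2) = (4, -16)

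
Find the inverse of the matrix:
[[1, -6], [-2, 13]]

For [[a,b],[c,d]], inverse = (1/det)·[[d,-b],[-c,a]]
det = (1)(13) - (-6)(-2) = 13 - 12 = 1
Inverse = [[13, 6], [2, 1]]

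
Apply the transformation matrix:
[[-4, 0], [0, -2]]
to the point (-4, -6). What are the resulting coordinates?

Matrix multiplication:
[[-4, 0], [0, -2]] × [-4, -6]ᵀ
= [(-4)(-4) + (0)(-6), (0)(-4) + (-2)(-6)]ᵀ
= [16, 12]ᵀ
Result: (16, 12)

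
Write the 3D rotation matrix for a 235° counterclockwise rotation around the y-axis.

Rotation matrix for counterclockwise 235° around y-axis:
cos(235°) = -0.5736, sin(235°) = -0.8192
Result: [[-0.5736, 0, -0.8192], [0, 1, 0], [0.8192, 0, -0.5736]]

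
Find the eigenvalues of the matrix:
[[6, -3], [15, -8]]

Characteristic equation: det(A - λI) = 0
λ² - (trace)λ + (det) = 0
trace = 6 + -8 = -2, det = (6)(-8) - (-3)(15) = -3
λ² - (-2)λ + (-3) = 0
λ = (-2 ± √((-2)² - 4·(-3))) / 2 = (-2 ± √16) / 2
Solving: λ = -3, 1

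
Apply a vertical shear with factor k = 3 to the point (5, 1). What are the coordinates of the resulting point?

Shear matrix for vertical shear with factor k = 3:
[[1, 0], [3, 1]]
Result: (5, 1) → (5, 16)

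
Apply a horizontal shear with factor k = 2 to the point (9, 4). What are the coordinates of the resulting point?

Shear matrix for horizontal shear with factor k = 2:
[[1, 2], [0, 1]]
Result: (9, 4) → (17, 4)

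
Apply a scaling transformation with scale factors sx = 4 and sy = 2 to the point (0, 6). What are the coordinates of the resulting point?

Scaling matrix:
[[4, 0], [0, 2]]
Result: (0 × 4, 6 × 2) = (0, 12)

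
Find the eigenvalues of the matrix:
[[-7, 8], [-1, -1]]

Characteristic equation: det(A - λI) = 0
λ² - (trace)λ + (det) = 0
trace = -7 + -1 = -8, det = (-7)(-1) - (8)(-1) = 15
λ² - (-8)λ + (15) = 0
λ = (-8 ± √((-8)² - 4·(15))) / 2 = (-8 ± √4) / 2
Solving: λ = -5, -3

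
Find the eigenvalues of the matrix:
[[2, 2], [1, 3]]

Characteristic equation: det(A - λI) = 0
λ² - (trace)λ + (det) = 0
trace = 2 + 3 = 5, det = (2)(3) - (2)(1) = 4
λ² - (5)λ + (4) = 0
λ = (5 ± √((5)² - 4·(4))) / 2 = (5 ± √9) / 2
Solving: λ = 1, 4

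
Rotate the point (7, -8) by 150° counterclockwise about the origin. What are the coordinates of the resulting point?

Rotation matrix for 150°: [[cos 150°, -sin 150°], [sin 150°, cos 150°]] ≈ [[-0.866025, -0.500000], [0.500000, -0.866025]]
[[-0.866025, -0.500000], [0.500000, -0.866025]] × [7, -8]ᵀ ≈ [-2.0622, 10.4282]ᵀ
Result: (-2.0622, 10.4282)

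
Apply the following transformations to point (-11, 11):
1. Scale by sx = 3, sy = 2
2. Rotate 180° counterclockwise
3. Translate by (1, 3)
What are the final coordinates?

Step 1: Scale → (-33, 22)
Step 2: Rotate 180° → (33, -22)
Step 3: Translate → (34, -19)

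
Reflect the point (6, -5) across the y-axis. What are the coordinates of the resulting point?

Reflection across y-axis: (6, -5) → (-6, -5)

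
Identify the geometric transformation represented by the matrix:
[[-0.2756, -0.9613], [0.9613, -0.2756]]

This matrix represents: rotation by 106° counterclockwise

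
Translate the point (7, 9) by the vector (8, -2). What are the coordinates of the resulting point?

Translation by (8, -2) (homogeneous matrix [[1, 0, 8], [0, 1, -2], [0, 0, 1]]):
x' = 7 + 8 = 15
y' = 9 + -2 = 7
Result: (15, 7)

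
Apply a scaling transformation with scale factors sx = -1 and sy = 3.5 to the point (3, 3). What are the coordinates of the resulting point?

Scaling matrix:
[[-1, 0], [0, 3.50]]
Result: (3 × -1, 3 × 3.5) = (-3, 10.5)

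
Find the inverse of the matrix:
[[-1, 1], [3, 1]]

For [[a,b],[c,d]], inverse = (1/det)·[[d,-b],[-c,a]]
det = (-1)(1) - (1)(3) = -1 - 3 = -4
Inverse = (1/-4)·[[1, -1], [-3, -1]]
= [[-1/4, 1/4], [3/4, 1/4]]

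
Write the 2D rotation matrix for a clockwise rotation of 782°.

Rotation matrix formula: [[cos θ, -sin θ], [sin θ, cos θ]]
A clockwise rotation by 782° is equivalent to a counterclockwise rotation by -782°.
For θ = -782°:
cos(-782°) = 0.4695
sin(-782°) = -0.8829
Result: [[0.4695, 0.8829], [-0.8829, 0.4695]]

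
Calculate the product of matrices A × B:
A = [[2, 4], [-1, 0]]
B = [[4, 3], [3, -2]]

Matrix multiplication:
C[0][0] = 2×4 + 4×3 = 20
C[0][1] = 2×3 + 4×-2 = -2
C[1][0] = -1×4 + 0×3 = -4
C[1][1] = -1×3 + 0×-2 = -3
Result: [[20, -2], [-4, -3]]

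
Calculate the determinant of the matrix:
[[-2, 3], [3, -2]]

For a 2×2 matrix [[a, b], [c, d]], det = ad - bc
det = (-2)(-2) - (3)(3) = 4 - 9 = -5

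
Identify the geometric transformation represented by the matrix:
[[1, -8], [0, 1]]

This matrix represents: horizontal shear with factor -8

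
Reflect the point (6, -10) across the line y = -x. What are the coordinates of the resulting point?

Reflection across line y = -x: (6, -10) → (10, -6)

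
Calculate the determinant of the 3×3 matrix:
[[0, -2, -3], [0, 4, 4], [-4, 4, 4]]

Expansion along first row:
det = 0·det([[4,4],[4,4]]) - -2·det([[0,4],[-4,4]]) + -3·det([[0,4],[-4,4]])
    = 0·(4·4 - 4·4) - -2·(0·4 - 4·-4) + -3·(0·4 - 4·-4)
    = 0·0 - -2·16 + -3·16
    = 0 + 32 + -48 = -16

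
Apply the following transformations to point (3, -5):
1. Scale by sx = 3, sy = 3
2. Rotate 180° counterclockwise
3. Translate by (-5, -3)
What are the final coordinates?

Step 1: Scale → (9, -15)
Step 2: Rotate 180° → (-9, 15)
Step 3: Translate → (-14, 12)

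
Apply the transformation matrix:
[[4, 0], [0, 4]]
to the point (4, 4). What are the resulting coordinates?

Matrix multiplication:
[[4, 0], [0, 4]] × [4, 4]ᵀ
= [(4)(4) + (0)(4), (0)(4) + (4)(4)]ᵀ
= [16, 16]ᵀ
Result: (16, 16)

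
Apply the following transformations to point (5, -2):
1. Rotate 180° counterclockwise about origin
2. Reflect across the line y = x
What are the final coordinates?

Step 1: Rotate 180° → (-5, 2)
Step 2: Reflect across line y = x → (2, -5)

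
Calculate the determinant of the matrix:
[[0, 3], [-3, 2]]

For a 2×2 matrix [[a, b], [c, d]], det = ad - bc
det = (0)(2) - (3)(-3) = 0 - -9 = 9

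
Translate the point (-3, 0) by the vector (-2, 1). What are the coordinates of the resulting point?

Translation by (-2, 1) (homogeneous matrix [[1, 0, -2], [0, 1, 1], [0, 0, 1]]):
x' = -3 + -2 = -5
y' = 0 + 1 = 1
Result: (-5, 1)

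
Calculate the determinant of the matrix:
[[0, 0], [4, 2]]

For a 2×2 matrix [[a, b], [c, d]], det = ad - bc
det = (0)(2) - (0)(4) = 0 - 0 = 0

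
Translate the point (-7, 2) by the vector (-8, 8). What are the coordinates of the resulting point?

Translation by (-8, 8) (homogeneous matrix [[1, 0, -8], [0, 1, 8], [0, 0, 1]]):
x' = -7 + -8 = -15
y' = 2 + 8 = 10
Result: (-15, 10)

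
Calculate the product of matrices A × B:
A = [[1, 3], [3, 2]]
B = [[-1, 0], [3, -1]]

Matrix multiplication:
C[0][0] = 1×-1 + 3×3 = 8
C[0][1] = 1×0 + 3×-1 = -3
C[1][0] = 3×-1 + 2×3 = 3
C[1][1] = 3×0 + 2×-1 = -2
Result: [[8, -3], [3, -2]]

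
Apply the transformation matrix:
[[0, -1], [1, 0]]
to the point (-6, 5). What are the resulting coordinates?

Matrix multiplication:
[[0, -1], [1, 0]] × [-6, 5]ᵀ
= [(0)(-6) + (-1)(5), (1)(-6) + (0)(5)]ᵀ
= [-5, -6]ᵀ
Result: (-5, -6)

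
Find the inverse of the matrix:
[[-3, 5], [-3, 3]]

For [[a,b],[c,d]], inverse = (1/det)·[[d,-b],[-c,a]]
det = (-3)(3) - (5)(-3) = -9 - -15 = 6
Inverse = (1/6)·[[3, -5], [3, -3]]
= [[1/2, -5/6], [1/2, -1/2]]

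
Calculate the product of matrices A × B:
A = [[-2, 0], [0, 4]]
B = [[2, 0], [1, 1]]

Matrix multiplication:
C[0][0] = -2×2 + 0×1 = -4
C[0][1] = -2×0 + 0×1 = 0
C[1][0] = 0×2 + 4×1 = 4
C[1][1] = 0×0 + 4×1 = 4
Result: [[-4, 0], [4, 4]]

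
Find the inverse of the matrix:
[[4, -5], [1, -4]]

For [[a,b],[c,d]], inverse = (1/det)·[[d,-b],[-c,a]]
det = (4)(-4) - (-5)(1) = -16 - -5 = -11
Inverse = (1/-11)·[[-4, 5], [-1, 4]]
= [[4/11, -5/11], [1/11, -4/11]]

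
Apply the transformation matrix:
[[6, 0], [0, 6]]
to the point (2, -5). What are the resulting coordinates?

Matrix multiplication:
[[6, 0], [0, 6]] × [2, -5]ᵀ
= [(6)(2) + (0)(-5), (0)(2) + (6)(-5)]ᵀ
= [12, -30]ᵀ
Result: (12, -30)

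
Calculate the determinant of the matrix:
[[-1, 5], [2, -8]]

For a 2×2 matrix [[a, b], [c, d]], det = ad - bc
det = (-1)(-8) - (5)(2) = 8 - 10 = -2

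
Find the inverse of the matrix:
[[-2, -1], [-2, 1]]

For [[a,b],[c,d]], inverse = (1/det)·[[d,-b],[-c,a]]
det = (-2)(1) - (-1)(-2) = -2 - 2 = -4
Inverse = (1/-4)·[[1, 1], [2, -2]]
= [[-1/4, -1/4], [-1/2, 1/2]]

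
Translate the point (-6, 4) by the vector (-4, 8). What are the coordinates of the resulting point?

Translation by (-4, 8) (homogeneous matrix [[1, 0, -4], [0, 1, 8], [0, 0, 1]]):
x' = -6 + -4 = -10
y' = 4 + 8 = 12
Result: (-10, 12)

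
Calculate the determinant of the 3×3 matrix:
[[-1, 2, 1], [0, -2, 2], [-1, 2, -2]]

Expansion along first row:
det = -1·det([[-2,2],[2,-2]]) - 2·det([[0,2],[-1,-2]]) + 1·det([[0,-2],[-1,2]])
    = -1·(-2·-2 - 2·2) - 2·(0·-2 - 2·-1) + 1·(0·2 - -2·-1)
    = -1·0 - 2·2 + 1·-2
    = 0 + -4 + -2 = -6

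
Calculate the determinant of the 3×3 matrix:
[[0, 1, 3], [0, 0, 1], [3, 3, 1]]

Expansion along first row:
det = 0·det([[0,1],[3,1]]) - 1·det([[0,1],[3,1]]) + 3·det([[0,0],[3,3]])
    = 0·(0·1 - 1·3) - 1·(0·1 - 1·3) + 3·(0·3 - 0·3)
    = 0·-3 - 1·-3 + 3·0
    = 0 + 3 + 0 = 3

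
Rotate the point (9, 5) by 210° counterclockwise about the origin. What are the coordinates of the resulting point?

Rotation matrix for 210°: [[cos 210°, -sin 210°], [sin 210°, cos 210°]] ≈ [[-0.866025, 0.500000], [-0.500000, -0.866025]]
[[-0.866025, 0.500000], [-0.500000, -0.866025]] × [9, 5]ᵀ ≈ [-5.2942, -8.8301]ᵀ
Result: (-5.2942, -8.8301)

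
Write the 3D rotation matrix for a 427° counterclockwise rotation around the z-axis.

Rotation matrix for counterclockwise 427° around z-axis:
cos(427°) = 0.3907, sin(427°) = 0.9205
Result: [[0.3907, -0.9205, 0], [0.9205, 0.3907, 0], [0, 0, 1]]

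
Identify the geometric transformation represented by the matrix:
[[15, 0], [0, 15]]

This matrix represents: uniform scaling by factor 15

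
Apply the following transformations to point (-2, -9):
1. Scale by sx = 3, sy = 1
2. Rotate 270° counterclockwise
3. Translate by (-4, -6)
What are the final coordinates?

Step 1: Scale → (-6, -9)
Step 2: Rotate 270° → (-9, 6)
Step 3: Translate → (-13, 0)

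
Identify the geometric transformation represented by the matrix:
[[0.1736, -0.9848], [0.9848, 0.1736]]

This matrix represents: rotation by 80° counterclockwise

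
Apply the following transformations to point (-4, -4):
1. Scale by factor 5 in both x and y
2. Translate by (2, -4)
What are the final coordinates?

Step 1: Scale (-4, -4) by 5 → (-20, -20)
Step 2: Translate by (2, -4) → (-18, -24)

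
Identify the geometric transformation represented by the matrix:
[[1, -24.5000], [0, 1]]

This matrix represents: horizontal shear with factor -24.5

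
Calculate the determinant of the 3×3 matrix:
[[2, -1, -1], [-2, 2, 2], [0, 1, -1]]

Expansion along first row:
det = 2·det([[2,2],[1,-1]]) - -1·det([[-2,2],[0,-1]]) + -1·det([[-2,2],[0,1]])
    = 2·(2·-1 - 2·1) - -1·(-2·-1 - 2·0) + -1·(-2·1 - 2·0)
    = 2·-4 - -1·2 + -1·-2
    = -8 + 2 + 2 = -4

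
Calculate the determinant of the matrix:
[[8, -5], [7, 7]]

For a 2×2 matrix [[a, b], [c, d]], det = ad - bc
det = (8)(7) - (-5)(7) = 56 - -35 = 91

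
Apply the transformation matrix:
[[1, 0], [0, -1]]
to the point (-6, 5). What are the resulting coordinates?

Matrix multiplication:
[[1, 0], [0, -1]] × [-6, 5]ᵀ
= [(1)(-6) + (0)(5), (0)(-6) + (-1)(5)]ᵀ
= [-6, -5]ᵀ
Result: (-6, -5)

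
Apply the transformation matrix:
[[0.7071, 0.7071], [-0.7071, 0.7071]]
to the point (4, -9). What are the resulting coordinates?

Matrix multiplication:
[[0.7071, 0.7071], [-0.7071, 0.7071]] × [4, -9]ᵀ
= [(0.7071)(4) + (0.7071)(-9), (-0.7071)(4) + (0.7071)(-9)]ᵀ
= [-3.5355, -9.1923]ᵀ
Result: (-3.5355, -9.1923)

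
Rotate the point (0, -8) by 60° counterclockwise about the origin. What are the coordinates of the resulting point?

Rotation matrix for 60°: [[cos 60°, -sin 60°], [sin 60°, cos 60°]] ≈ [[0.500000, -0.866025], [0.866025, 0.500000]]
[[0.500000, -0.866025], [0.866025, 0.500000]] × [0, -8]ᵀ ≈ [6.9282, -4]ᵀ
Result: (6.9282, -4)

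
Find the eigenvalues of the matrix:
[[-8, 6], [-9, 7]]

Characteristic equation: det(A - λI) = 0
λ² - (trace)λ + (det) = 0
trace = -8 + 7 = -1, det = (-8)(7) - (6)(-9) = -2
λ² - (-1)λ + (-2) = 0
λ = (-1 ± √((-1)² - 4·(-2))) / 2 = (-1 ± √9) / 2
Solving: λ = -2, 1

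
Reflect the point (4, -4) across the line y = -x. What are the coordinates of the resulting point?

Reflection across line y = -x: (4, -4) → (4, -4)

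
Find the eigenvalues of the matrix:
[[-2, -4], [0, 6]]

Characteristic equation: det(A - λI) = 0
λ² - (trace)λ + (det) = 0
trace = -2 + 6 = 4, det = (-2)(6) - (-4)(0) = -12
λ² - (4)λ + (-12) = 0
λ = (4 ± √((4)² - 4·(-12))) / 2 = (4 ± √64) / 2
Solving: λ = -2, 6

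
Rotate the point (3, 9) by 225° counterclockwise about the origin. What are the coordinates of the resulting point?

Rotation matrix for 225°: [[cos 225°, -sin 225°], [sin 225°, cos 225°]] ≈ [[-0.707107, 0.707107], [-0.707107, -0.707107]]
[[-0.707107, 0.707107], [-0.707107, -0.707107]] × [3, 9]ᵀ ≈ [4.2426, -8.4853]ᵀ
Result: (4.2426, -8.4853)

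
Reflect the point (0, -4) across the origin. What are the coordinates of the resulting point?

Reflection across origin: (0, -4) → (0, 4)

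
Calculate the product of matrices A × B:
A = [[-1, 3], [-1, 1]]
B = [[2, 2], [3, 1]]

Matrix multiplication:
C[0][0] = -1×2 + 3×3 = 7
C[0][1] = -1×2 + 3×1 = 1
C[1][0] = -1×2 + 1×3 = 1
C[1][1] = -1×2 + 1×1 = -1
Result: [[7, 1], [1, -1]]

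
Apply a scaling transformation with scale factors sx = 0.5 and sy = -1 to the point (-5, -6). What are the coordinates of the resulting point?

Scaling matrix:
[[0.50, 0], [0, -1]]
Result: (-5 × 0.5, -6 × -1) = (-2.5, 6)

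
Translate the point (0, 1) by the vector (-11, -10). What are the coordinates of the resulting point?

Translation by (-11, -10) (homogeneous matrix [[1, 0, -11], [0, 1, -10], [0, 0, 1]]):
x' = 0 + -11 = -11
y' = 1 + -10 = -9
Result: (-11, -9)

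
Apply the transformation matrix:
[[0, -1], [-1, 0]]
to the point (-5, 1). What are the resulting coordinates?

Matrix multiplication:
[[0, -1], [-1, 0]] × [-5, 1]ᵀ
= [(0)(-5) + (-1)(1), (-1)(-5) + (0)(1)]ᵀ
= [-1, 5]ᵀ
Result: (-1, 5)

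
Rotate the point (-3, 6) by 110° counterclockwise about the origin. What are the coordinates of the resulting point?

Rotation matrix for 110°: [[cos 110°, -sin 110°], [sin 110°, cos 110°]] ≈ [[-0.342020, -0.939693], [0.939693, -0.342020]]
[[-0.342020, -0.939693], [0.939693, -0.342020]] × [-3, 6]ᵀ ≈ [-4.6121, -4.8712]ᵀ
Result: (-4.6121, -4.8712)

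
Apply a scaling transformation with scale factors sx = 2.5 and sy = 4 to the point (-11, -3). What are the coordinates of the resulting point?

Scaling matrix:
[[2.50, 0], [0, 4]]
Result: (-11 × 2.5, -3 × 4) = (-27.5, -12)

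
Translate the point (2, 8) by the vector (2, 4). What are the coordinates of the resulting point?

Translation by (2, 4) (homogeneous matrix [[1, 0, 2], [0, 1, 4], [0, 0, 1]]):
x' = 2 + 2 = 4
y' = 8 + 4 = 12
Result: (4, 12)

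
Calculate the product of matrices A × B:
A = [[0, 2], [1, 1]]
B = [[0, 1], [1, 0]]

Matrix multiplication:
C[0][0] = 0×0 + 2×1 = 2
C[0][1] = 0×1 + 2×0 = 0
C[1][0] = 1×0 + 1×1 = 1
C[1][1] = 1×1 + 1×0 = 1
Result: [[2, 0], [1, 1]]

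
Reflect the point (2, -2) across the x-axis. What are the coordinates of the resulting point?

Reflection across x-axis: (2, -2) → (2, 2)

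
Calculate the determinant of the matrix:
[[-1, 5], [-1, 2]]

For a 2×2 matrix [[a, b], [c, d]], det = ad - bc
det = (-1)(2) - (5)(-1) = -2 - -5 = 3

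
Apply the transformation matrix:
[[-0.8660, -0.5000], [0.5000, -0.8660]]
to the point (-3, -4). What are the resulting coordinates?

Matrix multiplication:
[[-0.8660, -0.5000], [0.5000, -0.8660]] × [-3, -4]ᵀ
= [(-0.8660)(-3) + (-0.5000)(-4), (0.5000)(-3) + (-0.8660)(-4)]ᵀ
= [4.5980, 1.9640]ᵀ
Result: (4.5980, 1.9640)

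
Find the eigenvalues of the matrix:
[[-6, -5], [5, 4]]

Characteristic equation: det(A - λI) = 0
λ² - (trace)λ + (det) = 0
trace = -6 + 4 = -2, det = (-6)(4) - (-5)(5) = 1
λ² - (-2)λ + (1) = 0
λ = (-2 ± √((-2)² - 4·(1))) / 2 = (-2 ± √0) / 2
Solving: λ = -1, -1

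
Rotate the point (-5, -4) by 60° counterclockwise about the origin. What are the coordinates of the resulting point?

Rotation matrix for 60°: [[cos 60°, -sin 60°], [sin 60°, cos 60°]] ≈ [[0.500000, -0.866025], [0.866025, 0.500000]]
[[0.500000, -0.866025], [0.866025, 0.500000]] × [-5, -4]ᵀ ≈ [0.9641, -6.3301]ᵀ
Result: (0.9641, -6.3301)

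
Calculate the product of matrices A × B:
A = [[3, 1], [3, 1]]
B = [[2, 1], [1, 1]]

Matrix multiplication:
C[0][0] = 3×2 + 1×1 = 7
C[0][1] = 3×1 + 1×1 = 4
C[1][0] = 3×2 + 1×1 = 7
C[1][1] = 3×1 + 1×1 = 4
Result: [[7, 4], [7, 4]]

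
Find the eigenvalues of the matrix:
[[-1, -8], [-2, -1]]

Characteristic equation: det(A - λI) = 0
λ² - (trace)λ + (det) = 0
trace = -1 + -1 = -2, det = (-1)(-1) - (-8)(-2) = -15
λ² - (-2)λ + (-15) = 0
λ = (-2 ± √((-2)² - 4·(-15))) / 2 = (-2 ± √64) / 2
Solving: λ = -5, 3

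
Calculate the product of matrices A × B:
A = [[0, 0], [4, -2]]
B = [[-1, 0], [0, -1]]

Matrix multiplication:
C[0][0] = 0×-1 + 0×0 = 0
C[0][1] = 0×0 + 0×-1 = 0
C[1][0] = 4×-1 + -2×0 = -4
C[1][1] = 4×0 + -2×-1 = 2
Result: [[0, 0], [-4, 2]]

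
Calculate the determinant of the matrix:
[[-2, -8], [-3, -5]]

For a 2×2 matrix [[a, b], [c, d]], det = ad - bc
det = (-2)(-5) - (-8)(-3) = 10 - 24 = -14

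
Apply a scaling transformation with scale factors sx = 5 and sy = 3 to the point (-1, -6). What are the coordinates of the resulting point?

Scaling matrix:
[[5, 0], [0, 3]]
Result: (-1 × 5, -6 × 3) = (-5, -18)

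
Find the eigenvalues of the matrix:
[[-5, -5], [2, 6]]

Characteristic equation: det(A - λI) = 0
λ² - (trace)λ + (det) = 0
trace = -5 + 6 = 1, det = (-5)(6) - (-5)(2) = -20
λ² - (1)λ + (-20) = 0
λ = (1 ± √((1)² - 4·(-20))) / 2 = (1 ± √81) / 2
Solving: λ = -4, 5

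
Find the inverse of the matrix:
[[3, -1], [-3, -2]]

For [[a,b],[c,d]], inverse = (1/det)·[[d,-b],[-c,a]]
det = (3)(-2) - (-1)(-3) = -6 - 3 = -9
Inverse = (1/-9)·[[-2, 1], [3, 3]]
= [[2/9, -1/9], [-1/3, -1/3]]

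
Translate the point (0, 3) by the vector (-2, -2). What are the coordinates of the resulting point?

Translation by (-2, -2) (homogeneous matrix [[1, 0, -2], [0, 1, -2], [0, 0, 1]]):
x' = 0 + -2 = -2
y' = 3 + -2 = 1
Result: (-2, 1)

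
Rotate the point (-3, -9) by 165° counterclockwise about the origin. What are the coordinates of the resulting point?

Rotation matrix for 165°: [[cos 165°, -sin 165°], [sin 165°, cos 165°]] ≈ [[-0.965926, -0.258819], [0.258819, -0.965926]]
[[-0.965926, -0.258819], [0.258819, -0.965926]] × [-3, -9]ᵀ ≈ [5.2271, 7.9169]ᵀ
Result: (5.2271, 7.9169)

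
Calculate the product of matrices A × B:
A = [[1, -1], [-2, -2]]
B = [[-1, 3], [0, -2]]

Matrix multiplication:
C[0][0] = 1×-1 + -1×0 = -1
C[0][1] = 1×3 + -1×-2 = 5
C[1][0] = -2×-1 + -2×0 = 2
C[1][1] = -2×3 + -2×-2 = -2
Result: [[-1, 5], [2, -2]]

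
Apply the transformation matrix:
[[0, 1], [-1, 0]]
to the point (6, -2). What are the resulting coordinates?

Matrix multiplication:
[[0, 1], [-1, 0]] × [6, -2]ᵀ
= [(0)(6) + (1)(-2), (-1)(6) + (0)(-2)]ᵀ
= [-2, -6]ᵀ
Result: (-2, -6)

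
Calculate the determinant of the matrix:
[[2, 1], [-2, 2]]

For a 2×2 matrix [[a, b], [c, d]], det = ad - bc
det = (2)(2) - (1)(-2) = 4 - -2 = 6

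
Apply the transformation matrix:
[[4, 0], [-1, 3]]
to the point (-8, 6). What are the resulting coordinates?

Matrix multiplication:
[[4, 0], [-1, 3]] × [-8, 6]ᵀ
= [(4)(-8) + (0)(6), (-1)(-8) + (3)(6)]ᵀ
= [-32, 26]ᵀ
Result: (-32, 26)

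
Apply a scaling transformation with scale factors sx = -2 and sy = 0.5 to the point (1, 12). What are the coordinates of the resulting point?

Scaling matrix:
[[-2, 0], [0, 0.50]]
Result: (1 × -2, 12 × 0.5) = (-2, 6)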